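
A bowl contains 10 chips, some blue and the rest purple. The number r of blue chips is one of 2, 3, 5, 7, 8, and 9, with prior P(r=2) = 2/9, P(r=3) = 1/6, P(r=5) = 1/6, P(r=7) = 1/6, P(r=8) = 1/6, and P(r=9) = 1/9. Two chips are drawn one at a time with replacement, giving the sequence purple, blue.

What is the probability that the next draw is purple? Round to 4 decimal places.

0.4927

Under each hypothesis, the probability of the observed sequence is: P(data | r = 2) = (8/10)(2/10) = 0.16; P(data | r = 3) = (7/10)(3/10) = 0.21; P(data | r = 5) = (5/10)(5/10) = 0.25; P(data | r = 7) = (3/10)(7/10) = 0.21; P(data | r = 8) = (2/10)(8/10) = 0.16; P(data | r = 9) = (1/10)(9/10) = 0.09.
Weighting by the prior gives 2/9 · 0.16 = 0.035556, 1/6 · 0.21 = 0.035, 1/6 · 0.25 = 0.041667, 1/6 · 0.21 = 0.035, 1/6 · 0.16 = 0.026667, 1/9 · 0.09 = 0.01; with total 0.18389.
Dividing through by the total gives posterior P(r = 2 | data) = 0.19335, P(r = 3 | data) = 0.19033, P(r = 5 | data) = 0.22659, P(r = 7 | data) = 0.19033, P(r = 8 | data) = 0.14502, P(r = 9 | data) = 0.054381.
Averaging over the posterior, P(purple next | data) = (4/5)(0.19335) + (7/10)(0.19033) + (1/2)(0.22659) + (3/10)(0.19033) + (1/5)(0.14502) + (1/10)(0.054381) = 0.49275.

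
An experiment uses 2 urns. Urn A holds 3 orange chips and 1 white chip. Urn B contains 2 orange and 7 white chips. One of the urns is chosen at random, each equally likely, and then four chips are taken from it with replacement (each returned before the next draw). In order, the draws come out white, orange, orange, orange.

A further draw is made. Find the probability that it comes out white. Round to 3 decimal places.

Compute the likelihood of the observed sequence for each case: P(data | urn A) = (1/4)(3/4)(3/4)(3/4) = 0.10547; P(data | urn B) = (7/9)(2/9)(2/9)(2/9) = 0.0085353.
Weighting by the prior gives 1/2 · 0.10547 = 0.052734, 1/2 · 0.0085353 = 0.0042676; summing to 0.057002.
The posterior is then P(urn A | data) = 0.92513, P(urn B | data) = 0.074868.
So P(white next | data) = Σ P(white next | H) P(H | data) = (1/4)(0.92513) + (7/9)(0.074868) = 0.28951.

0.290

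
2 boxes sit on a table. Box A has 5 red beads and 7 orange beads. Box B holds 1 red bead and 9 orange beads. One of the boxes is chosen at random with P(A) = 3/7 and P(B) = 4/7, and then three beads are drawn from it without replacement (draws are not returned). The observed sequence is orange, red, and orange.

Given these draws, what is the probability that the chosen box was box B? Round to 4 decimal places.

0.4560

The likelihood of the observed sequence under each hypothesis: P(data | box A) = (7/12)(5/11)(6/10) = 0.15909; P(data | box B) = (9/10)(1/9)(8/8) = 0.1.
The prior-weighted likelihoods are 3/7 · 0.15909 = 0.068182, 4/7 · 0.1 = 0.057143; summing to 0.12532.
Hence P(box B | data) = (0.057143) / (0.12532) = 0.45596.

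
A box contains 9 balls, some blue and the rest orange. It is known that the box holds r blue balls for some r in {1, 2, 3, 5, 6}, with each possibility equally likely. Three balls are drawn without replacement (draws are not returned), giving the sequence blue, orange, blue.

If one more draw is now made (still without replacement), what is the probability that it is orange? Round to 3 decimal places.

For each hypothesis, P(data | H) works out to: P(data | r = 1) = (1/9)(8/8)(0/7) = 0; P(data | r = 2) = (2/9)(7/8)(1/7) = 1/36; P(data | r = 3) = (3/9)(6/8)(2/7) = 1/14; P(data | r = 5) = (5/9)(4/8)(4/7) = 10/63; P(data | r = 6) = (6/9)(3/8)(5/7) = 5/28.
The prior-weighted likelihoods are 1/5 · 0 = 0, 1/5 · 1/36 = 1/180, 1/5 · 1/14 = 1/70, 1/5 · 10/63 = 2/63, 1/5 · 5/28 = 1/28; these sum to 11/126.
Normalising, the posterior is P(r = 1 | data) = 0, P(r = 2 | data) = 7/110, P(r = 3 | data) = 9/55, P(r = 5 | data) = 4/11, P(r = 6 | data) = 9/22.
The predictive probability is P(orange next | data) = (1)(7/110) + (5/6)(9/55) + (1/2)(4/11) + (1/3)(9/22) = 57/110.

0.518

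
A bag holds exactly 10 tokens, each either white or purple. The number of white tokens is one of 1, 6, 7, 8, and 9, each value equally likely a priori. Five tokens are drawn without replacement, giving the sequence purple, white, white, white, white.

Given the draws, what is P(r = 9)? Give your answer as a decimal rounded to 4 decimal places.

0.2923

The likelihood of the observed sequence under each hypothesis: P(data | r = 1) = (9/10)(1/9)(0/8) = 0; P(data | r = 6) = (4/10)(6/9)(5/8)(4/7)(3/6) = 0.047619; P(data | r = 7) = (3/10)(7/9)(6/8)(5/7)(4/6) = 0.083333; P(data | r = 8) = (2/10)(8/9)(7/8)(6/7)(5/6) = 0.11111; P(data | r = 9) = (1/10)(9/9)(8/8)(7/7)(6/6) = 0.1.
The prior-weighted likelihoods are 1/5 · 0 = 0, 1/5 · 0.047619 = 0.0095238, 1/5 · 0.083333 = 0.016667, 1/5 · 0.11111 = 0.022222, 1/5 · 0.1 = 0.02; with total 0.068413.
Hence P(r = 9 | data) = (0.02) / (0.068413) = 0.29234.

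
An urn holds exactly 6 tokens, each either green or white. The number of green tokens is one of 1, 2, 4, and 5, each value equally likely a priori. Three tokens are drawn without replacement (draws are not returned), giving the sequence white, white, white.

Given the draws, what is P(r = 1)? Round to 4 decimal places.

0.7143

Compute the likelihood of the observed sequence for each case: P(data | r = 1) = (5/6)(4/5)(3/4) = 1/2; P(data | r = 2) = (4/6)(3/5)(2/4) = 1/5; P(data | r = 4) = (2/6)(1/5)(0/4) = 0; P(data | r = 5) = (1/6)(0/5) = 0.
Multiplying each by its prior: 1/4 · 1/2 = 1/8, 1/4 · 1/5 = 1/20, 1/4 · 0 = 0, 1/4 · 0 = 0; summing to 7/40.
Therefore the posterior P(r = 1 | data) = (1/8) / (7/40) = 5/7.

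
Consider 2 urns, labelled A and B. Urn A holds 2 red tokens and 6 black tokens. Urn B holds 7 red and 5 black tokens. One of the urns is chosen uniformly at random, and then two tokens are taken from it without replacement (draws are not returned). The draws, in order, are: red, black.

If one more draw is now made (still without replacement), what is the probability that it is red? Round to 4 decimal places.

0.4063

The likelihood of the observed sequence under each hypothesis: P(data | urn A) = (2/8)(6/7) = 0.21429; P(data | urn B) = (7/12)(5/11) = 0.26515.
The prior-weighted likelihoods are 1/2 · 0.21429 = 0.10714, 1/2 · 0.26515 = 0.13258; summing to 0.23972.
Normalising, the posterior is P(urn A | data) = 0.44695, P(urn B | data) = 0.55305.
The predictive probability is P(red next | data) = (1/6)(0.44695) + (3/5)(0.55305) = 0.40632.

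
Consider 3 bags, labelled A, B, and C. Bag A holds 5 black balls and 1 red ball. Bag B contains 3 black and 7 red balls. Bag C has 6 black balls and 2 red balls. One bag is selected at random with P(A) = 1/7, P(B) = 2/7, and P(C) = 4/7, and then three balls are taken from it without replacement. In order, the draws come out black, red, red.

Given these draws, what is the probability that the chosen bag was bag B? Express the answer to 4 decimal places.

For each hypothesis, P(data | H) works out to: P(data | bag A) = (5/6)(1/5)(0/4) = 0; P(data | bag B) = (3/10)(7/9)(6/8) = 7/40; P(data | bag C) = (6/8)(2/7)(1/6) = 1/28.
Multiplying each by its prior: 1/7 · 0 = 0, 2/7 · 7/40 = 1/20, 4/7 · 1/28 = 1/49; these sum to 69/980.
Therefore the posterior P(bag B | data) = (1/20) / (69/980) = 49/69.

0.7101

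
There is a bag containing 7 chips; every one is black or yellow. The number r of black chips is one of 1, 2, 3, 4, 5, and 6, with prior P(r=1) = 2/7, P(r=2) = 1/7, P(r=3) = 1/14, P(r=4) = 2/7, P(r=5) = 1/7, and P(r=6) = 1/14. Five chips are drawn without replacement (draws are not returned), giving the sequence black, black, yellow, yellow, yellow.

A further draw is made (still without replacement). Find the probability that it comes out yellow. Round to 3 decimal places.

Under each hypothesis, the probability of the observed sequence is: P(data | r = 1) = (1/7)(0/6) = 0; P(data | r = 2) = (2/7)(1/6)(5/5)(4/4)(3/3) = 1/21; P(data | r = 3) = (3/7)(2/6)(4/5)(3/4)(2/3) = 2/35; P(data | r = 4) = (4/7)(3/6)(3/5)(2/4)(1/3) = 1/35; P(data | r = 5) = (5/7)(4/6)(2/5)(1/4)(0/3) = 0; P(data | r = 6) = (6/7)(5/6)(1/5)(0/4) = 0.
Weighting by the prior gives 2/7 · 0 = 0, 1/7 · 1/21 = 1/147, 1/14 · 2/35 = 1/245, 2/7 · 1/35 = 2/245, 1/7 · 0 = 0, 1/14 · 0 = 0; these sum to 2/105.
The posterior is then P(r = 1 | data) = 0, P(r = 2 | data) = 5/14, P(r = 3 | data) = 3/14, P(r = 4 | data) = 3/7, P(r = 5 | data) = 0, P(r = 6 | data) = 0.
The predictive probability is P(yellow next | data) = (1)(5/14) + (1/2)(3/14) + (0)(3/7) = 13/28.

0.464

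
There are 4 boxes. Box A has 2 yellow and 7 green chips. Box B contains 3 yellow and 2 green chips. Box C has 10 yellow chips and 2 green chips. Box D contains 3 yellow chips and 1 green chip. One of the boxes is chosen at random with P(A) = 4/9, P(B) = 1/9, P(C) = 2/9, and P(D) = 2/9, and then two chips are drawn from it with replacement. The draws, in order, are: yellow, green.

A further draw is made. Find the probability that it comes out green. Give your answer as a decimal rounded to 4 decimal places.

Under each hypothesis, the probability of the observed sequence is: P(data | box A) = (2/9)(7/9) = 0.17284; P(data | box B) = (3/5)(2/5) = 0.24; P(data | box C) = (10/12)(2/12) = 0.13889; P(data | box D) = (3/4)(1/4) = 0.1875.
The prior-weighted likelihoods are 4/9 · 0.17284 = 0.076818, 1/9 · 0.24 = 0.026667, 2/9 · 0.13889 = 0.030864, 2/9 · 0.1875 = 0.041667; summing to 0.17602.
Normalising, the posterior is P(box A | data) = 0.43643, P(box B | data) = 0.1515, P(box C | data) = 0.17535, P(box D | data) = 0.23672.
So P(green next | data) = Σ P(green next | H) P(H | data) = (7/9)(0.43643) + (2/5)(0.1515) + (1/6)(0.17535) + (1/4)(0.23672) = 0.48845.

0.4884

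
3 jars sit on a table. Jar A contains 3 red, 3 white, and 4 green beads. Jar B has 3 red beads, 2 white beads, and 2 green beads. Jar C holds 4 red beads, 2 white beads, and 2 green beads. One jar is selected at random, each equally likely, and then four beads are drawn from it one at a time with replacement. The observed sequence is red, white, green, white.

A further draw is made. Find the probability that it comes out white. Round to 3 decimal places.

0.281

Compute the likelihood of the observed sequence for each case: P(data | jar A) = (3/10)(3/10)(4/10)(3/10) = 0.0108; P(data | jar B) = (3/7)(2/7)(2/7)(2/7) = 0.0099958; P(data | jar C) = (4/8)(2/8)(2/8)(2/8) = 0.0078125.
The prior-weighted likelihoods are 1/3 · 0.0108 = 0.0036, 1/3 · 0.0099958 = 0.0033319, 1/3 · 0.0078125 = 0.0026042; these sum to 0.0095361.
The posterior is then P(jar A | data) = 0.37751, P(jar B | data) = 0.3494, P(jar C | data) = 0.27308.
So P(white next | data) = Σ P(white next | H) P(H | data) = (3/10)(0.37751) + (2/7)(0.3494) + (1/4)(0.27308) = 0.28135.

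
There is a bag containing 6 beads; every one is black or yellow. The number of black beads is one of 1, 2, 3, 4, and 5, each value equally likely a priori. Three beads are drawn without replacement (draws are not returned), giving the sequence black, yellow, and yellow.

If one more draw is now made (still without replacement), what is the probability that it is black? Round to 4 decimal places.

The likelihood of the observed sequence under each hypothesis: P(data | r = 1) = (1/6)(5/5)(4/4) = 1/6; P(data | r = 2) = (2/6)(4/5)(3/4) = 1/5; P(data | r = 3) = (3/6)(3/5)(2/4) = 3/20; P(data | r = 4) = (4/6)(2/5)(1/4) = 1/15; P(data | r = 5) = (5/6)(1/5)(0/4) = 0.
Multiplying each by its prior: 1/5 · 1/6 = 1/30, 1/5 · 1/5 = 1/25, 1/5 · 3/20 = 3/100, 1/5 · 1/15 = 1/75, 1/5 · 0 = 0; summing to 7/60.
Normalising, the posterior is P(r = 1 | data) = 2/7, P(r = 2 | data) = 12/35, P(r = 3 | data) = 9/35, P(r = 4 | data) = 4/35, P(r = 5 | data) = 0.
Averaging over the posterior, P(black next | data) = (0)(2/7) + (1/3)(12/35) + (2/3)(9/35) + (1)(4/35) = 2/5.

0.4000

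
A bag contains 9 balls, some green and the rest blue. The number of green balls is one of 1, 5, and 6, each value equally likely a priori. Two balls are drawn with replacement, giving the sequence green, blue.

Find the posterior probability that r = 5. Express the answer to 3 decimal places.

For each hypothesis, P(data | H) works out to: P(data | r = 1) = (1/9)(8/9) = 8/81; P(data | r = 5) = (5/9)(4/9) = 20/81; P(data | r = 6) = (6/9)(3/9) = 2/9.
The prior-weighted likelihoods are 1/3 · 8/81 = 8/243, 1/3 · 20/81 = 20/243, 1/3 · 2/9 = 2/27; summing to 46/243.
By Bayes' rule, P(r = 5 | data) = (20/243) / (46/243) = 10/23.

0.435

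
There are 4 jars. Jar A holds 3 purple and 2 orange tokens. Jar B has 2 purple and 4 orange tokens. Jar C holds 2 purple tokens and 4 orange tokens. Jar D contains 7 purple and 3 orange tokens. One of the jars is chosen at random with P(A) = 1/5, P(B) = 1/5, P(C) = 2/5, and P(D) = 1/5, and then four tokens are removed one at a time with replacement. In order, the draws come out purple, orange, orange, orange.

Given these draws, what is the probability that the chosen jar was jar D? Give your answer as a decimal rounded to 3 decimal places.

0.053

For each hypothesis, P(data | H) works out to: P(data | jar A) = (3/5)(2/5)(2/5)(2/5) = 0.0384; P(data | jar B) = (2/6)(4/6)(4/6)(4/6) = 0.098765; P(data | jar C) = (2/6)(4/6)(4/6)(4/6) = 0.098765; P(data | jar D) = (7/10)(3/10)(3/10)(3/10) = 0.0189.
The prior-weighted likelihoods are 1/5 · 0.0384 = 0.00768, 1/5 · 0.098765 = 0.019753, 2/5 · 0.098765 = 0.039506, 1/5 · 0.0189 = 0.00378; with total 0.070719.
So P(jar D | data) = (0.00378) / (0.070719) = 0.053451.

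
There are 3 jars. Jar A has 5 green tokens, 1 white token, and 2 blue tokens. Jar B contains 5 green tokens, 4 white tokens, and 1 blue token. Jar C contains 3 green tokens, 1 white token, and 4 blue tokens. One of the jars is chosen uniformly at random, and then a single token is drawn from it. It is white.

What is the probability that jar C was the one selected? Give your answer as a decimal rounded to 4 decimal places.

Compute the likelihood of this draw for each case: P(data | jar A) = (1/8) = 1/8; P(data | jar B) = (4/10) = 2/5; P(data | jar C) = (1/8) = 1/8.
Multiplying each by its prior: 1/3 · 1/8 = 1/24, 1/3 · 2/5 = 2/15, 1/3 · 1/8 = 1/24; summing to 13/60.
Therefore the posterior P(jar C | data) = (1/24) / (13/60) = 5/26.

0.1923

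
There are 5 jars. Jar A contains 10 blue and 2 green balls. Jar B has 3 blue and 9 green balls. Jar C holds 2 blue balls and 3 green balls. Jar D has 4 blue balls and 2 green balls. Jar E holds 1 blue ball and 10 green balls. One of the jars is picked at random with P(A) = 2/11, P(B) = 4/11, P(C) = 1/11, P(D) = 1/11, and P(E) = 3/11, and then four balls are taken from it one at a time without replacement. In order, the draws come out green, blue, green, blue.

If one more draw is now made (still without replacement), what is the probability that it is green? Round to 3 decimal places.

Compute the likelihood of the observed sequence for each case: P(data | jar A) = (2/12)(10/11)(1/10)(9/9) = 0.015152; P(data | jar B) = (9/12)(3/11)(8/10)(2/9) = 0.036364; P(data | jar C) = (3/5)(2/4)(2/3)(1/2) = 0.1; P(data | jar D) = (2/6)(4/5)(1/4)(3/3) = 0.066667; P(data | jar E) = (10/11)(1/10)(9/9)(0/8) = 0.
Multiplying each by its prior: 2/11 · 0.015152 = 0.0027548, 4/11 · 0.036364 = 0.013223, 1/11 · 0.1 = 0.0090909, 1/11 · 0.066667 = 0.0060606, 3/11 · 0 = 0; summing to 0.031129.
Normalising, the posterior is P(jar A | data) = 0.088496, P(jar B | data) = 0.42478, P(jar C | data) = 0.29204, P(jar D | data) = 0.19469, P(jar E | data) = 0.
So P(green next | data) = Σ P(green next | H) P(H | data) = (0)(0.088496) + (7/8)(0.42478) + (1)(0.29204) + (0)(0.19469) = 0.66372.

0.664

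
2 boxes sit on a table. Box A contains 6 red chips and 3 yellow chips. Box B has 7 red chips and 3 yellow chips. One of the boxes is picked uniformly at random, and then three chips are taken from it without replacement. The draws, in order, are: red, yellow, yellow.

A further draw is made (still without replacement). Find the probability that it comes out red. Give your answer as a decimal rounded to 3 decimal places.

0.844

Compute the likelihood of the observed sequence for each case: P(data | box A) = (6/9)(3/8)(2/7) = 0.071429; P(data | box B) = (7/10)(3/9)(2/8) = 0.058333.
Multiplying each by its prior: 1/2 · 0.071429 = 0.035714, 1/2 · 0.058333 = 0.029167; with total 0.064881.
Normalising, the posterior is P(box A | data) = 0.55046, P(box B | data) = 0.44954.
Averaging over the posterior, P(red next | data) = (5/6)(0.55046) + (6/7)(0.44954) = 0.84404.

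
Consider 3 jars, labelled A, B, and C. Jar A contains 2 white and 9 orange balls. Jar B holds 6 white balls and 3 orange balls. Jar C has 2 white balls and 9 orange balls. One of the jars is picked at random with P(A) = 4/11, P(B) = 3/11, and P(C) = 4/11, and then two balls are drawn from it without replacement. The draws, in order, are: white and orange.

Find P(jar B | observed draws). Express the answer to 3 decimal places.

0.364

For each hypothesis, P(data | H) works out to: P(data | jar A) = (2/11)(9/10) = 0.16364; P(data | jar B) = (6/9)(3/8) = 0.25; P(data | jar C) = (2/11)(9/10) = 0.16364.
The prior-weighted likelihoods are 4/11 · 0.16364 = 0.059504, 3/11 · 0.25 = 0.068182, 4/11 · 0.16364 = 0.059504; with total 0.18719.
Hence P(jar B | data) = (0.068182) / (0.18719) = 0.36424.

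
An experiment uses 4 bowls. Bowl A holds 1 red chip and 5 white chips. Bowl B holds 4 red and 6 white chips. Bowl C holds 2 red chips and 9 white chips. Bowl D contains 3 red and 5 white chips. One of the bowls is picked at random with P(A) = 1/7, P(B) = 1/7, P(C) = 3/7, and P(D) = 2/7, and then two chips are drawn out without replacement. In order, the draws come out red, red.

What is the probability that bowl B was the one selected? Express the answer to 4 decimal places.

For each hypothesis, P(data | H) works out to: P(data | bowl A) = (1/6)(0/5) = 0; P(data | bowl B) = (4/10)(3/9) = 0.13333; P(data | bowl C) = (2/11)(1/10) = 0.018182; P(data | bowl D) = (3/8)(2/7) = 0.10714.
Multiplying each by its prior: 1/7 · 0 = 0, 1/7 · 0.13333 = 0.019048, 3/7 · 0.018182 = 0.0077922, 2/7 · 0.10714 = 0.030612; summing to 0.057452.
Therefore the posterior P(bowl B | data) = (0.019048) / (0.057452) = 0.33154.

0.3315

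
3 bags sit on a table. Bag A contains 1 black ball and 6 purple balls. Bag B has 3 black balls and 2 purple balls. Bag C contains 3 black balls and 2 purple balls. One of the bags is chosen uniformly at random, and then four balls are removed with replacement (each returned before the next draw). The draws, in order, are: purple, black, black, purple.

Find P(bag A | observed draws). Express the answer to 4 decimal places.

For each hypothesis, P(data | H) works out to: P(data | bag A) = (6/7)(1/7)(1/7)(6/7) = 0.014994; P(data | bag B) = (2/5)(3/5)(3/5)(2/5) = 0.0576; P(data | bag C) = (2/5)(3/5)(3/5)(2/5) = 0.0576.
The prior-weighted likelihoods are 1/3 · 0.014994 = 0.0049979, 1/3 · 0.0576 = 0.0192, 1/3 · 0.0576 = 0.0192; summing to 0.043398.
So P(bag A | data) = (0.0049979) / (0.043398) = 0.11516.

0.1152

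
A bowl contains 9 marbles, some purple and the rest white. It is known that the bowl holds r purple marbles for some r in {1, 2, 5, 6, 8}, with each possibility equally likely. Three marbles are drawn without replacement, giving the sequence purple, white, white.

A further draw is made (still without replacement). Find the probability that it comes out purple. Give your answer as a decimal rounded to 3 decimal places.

0.356

The likelihood of the observed sequence under each hypothesis: P(data | r = 1) = (1/9)(8/8)(7/7) = 1/9; P(data | r = 2) = (2/9)(7/8)(6/7) = 1/6; P(data | r = 5) = (5/9)(4/8)(3/7) = 5/42; P(data | r = 6) = (6/9)(3/8)(2/7) = 1/14; P(data | r = 8) = (8/9)(1/8)(0/7) = 0.
The prior-weighted likelihoods are 1/5 · 1/9 = 1/45, 1/5 · 1/6 = 1/30, 1/5 · 5/42 = 1/42, 1/5 · 1/14 = 1/70, 1/5 · 0 = 0; summing to 59/630.
Normalising, the posterior is P(r = 1 | data) = 14/59, P(r = 2 | data) = 21/59, P(r = 5 | data) = 15/59, P(r = 6 | data) = 9/59, P(r = 8 | data) = 0.
The predictive probability is P(purple next | data) = (0)(14/59) + (1/6)(21/59) + (2/3)(15/59) + (5/6)(9/59) = 21/59.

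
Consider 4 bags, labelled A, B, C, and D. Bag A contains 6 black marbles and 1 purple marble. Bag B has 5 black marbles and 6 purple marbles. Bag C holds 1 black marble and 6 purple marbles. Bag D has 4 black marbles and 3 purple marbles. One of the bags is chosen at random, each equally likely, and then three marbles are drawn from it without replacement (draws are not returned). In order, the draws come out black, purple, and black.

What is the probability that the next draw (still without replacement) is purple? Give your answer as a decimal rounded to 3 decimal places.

Compute the likelihood of the observed sequence for each case: P(data | bag A) = (6/7)(1/6)(5/5) = 0.14286; P(data | bag B) = (5/11)(6/10)(4/9) = 0.12121; P(data | bag C) = (1/7)(6/6)(0/5) = 0; P(data | bag D) = (4/7)(3/6)(3/5) = 0.17143.
Multiplying each by its prior: 1/4 · 0.14286 = 0.035714, 1/4 · 0.12121 = 0.030303, 1/4 · 0 = 0, 1/4 · 0.17143 = 0.042857; these sum to 0.10887.
Dividing through by the total gives posterior P(bag A | data) = 0.32803, P(bag B | data) = 0.27833, P(bag C | data) = 0, P(bag D | data) = 0.39364.
Averaging over the posterior, P(purple next | data) = (0)(0.32803) + (5/8)(0.27833) + (1/2)(0.39364) = 0.37078.

0.371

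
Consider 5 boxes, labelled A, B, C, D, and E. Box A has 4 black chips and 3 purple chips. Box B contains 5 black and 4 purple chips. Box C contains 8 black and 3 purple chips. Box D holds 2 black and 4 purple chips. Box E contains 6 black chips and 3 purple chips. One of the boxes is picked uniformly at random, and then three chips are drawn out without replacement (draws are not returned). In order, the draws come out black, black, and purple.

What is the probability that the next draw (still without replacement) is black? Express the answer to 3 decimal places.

Under each hypothesis, the probability of the observed sequence is: P(data | box A) = (4/7)(3/6)(3/5) = 0.17143; P(data | box B) = (5/9)(4/8)(4/7) = 0.15873; P(data | box C) = (8/11)(7/10)(3/9) = 0.1697; P(data | box D) = (2/6)(1/5)(4/4) = 0.066667; P(data | box E) = (6/9)(5/8)(3/7) = 0.17857.
Multiplying each by its prior: 1/5 · 0.17143 = 0.034286, 1/5 · 0.15873 = 0.031746, 1/5 · 0.1697 = 0.033939, 1/5 · 0.066667 = 0.013333, 1/5 · 0.17857 = 0.035714; summing to 0.14902.
Dividing through by the total gives posterior P(box A | data) = 0.23008, P(box B | data) = 0.21303, P(box C | data) = 0.22775, P(box D | data) = 0.089474, P(box E | data) = 0.23966.
Averaging over the posterior, P(black next | data) = (1/2)(0.23008) + (1/2)(0.21303) + (3/4)(0.22775) + (0)(0.089474) + (2/3)(0.23966) = 0.55214.

0.552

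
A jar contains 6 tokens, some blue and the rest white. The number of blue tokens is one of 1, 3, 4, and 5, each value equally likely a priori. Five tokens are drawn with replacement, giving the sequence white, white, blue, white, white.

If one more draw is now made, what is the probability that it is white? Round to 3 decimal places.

0.709

The likelihood of the observed sequence under each hypothesis: P(data | r = 1) = (5/6)(5/6)(1/6)(5/6)(5/6) = 0.080376; P(data | r = 3) = (3/6)(3/6)(3/6)(3/6)(3/6) = 0.03125; P(data | r = 4) = (2/6)(2/6)(4/6)(2/6)(2/6) = 0.0082305; P(data | r = 5) = (1/6)(1/6)(5/6)(1/6)(1/6) = 0.000643.
Weighting by the prior gives 1/4 · 0.080376 = 0.020094, 1/4 · 0.03125 = 0.0078125, 1/4 · 0.0082305 = 0.0020576, 1/4 · 0.000643 = 0.00016075; with total 0.030125.
Dividing through by the total gives posterior P(r = 1 | data) = 0.66702, P(r = 3 | data) = 0.25934, P(r = 4 | data) = 0.068303, P(r = 5 | data) = 0.0053362.
So P(white next | data) = Σ P(white next | H) P(H | data) = (5/6)(0.66702) + (1/2)(0.25934) + (1/3)(0.068303) + (1/6)(0.0053362) = 0.70918.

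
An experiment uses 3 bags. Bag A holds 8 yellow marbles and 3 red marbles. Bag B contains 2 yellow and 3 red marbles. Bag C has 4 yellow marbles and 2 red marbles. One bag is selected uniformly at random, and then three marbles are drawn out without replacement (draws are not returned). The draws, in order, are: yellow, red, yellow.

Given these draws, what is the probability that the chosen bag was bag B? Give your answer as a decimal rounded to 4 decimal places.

0.2129

For each hypothesis, P(data | H) works out to: P(data | bag A) = (8/11)(3/10)(7/9) = 28/165; P(data | bag B) = (2/5)(3/4)(1/3) = 1/10; P(data | bag C) = (4/6)(2/5)(3/4) = 1/5.
The prior-weighted likelihoods are 1/3 · 28/165 = 28/495, 1/3 · 1/10 = 1/30, 1/3 · 1/5 = 1/15; summing to 31/198.
By Bayes' rule, P(bag B | data) = (1/30) / (31/198) = 33/155.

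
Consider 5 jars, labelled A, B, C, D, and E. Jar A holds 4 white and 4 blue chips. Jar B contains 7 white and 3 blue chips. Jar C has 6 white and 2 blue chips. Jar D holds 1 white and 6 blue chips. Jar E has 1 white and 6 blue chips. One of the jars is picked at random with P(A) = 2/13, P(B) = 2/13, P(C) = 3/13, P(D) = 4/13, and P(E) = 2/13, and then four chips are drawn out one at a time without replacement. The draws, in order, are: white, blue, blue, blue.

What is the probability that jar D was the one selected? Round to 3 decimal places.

0.578

Compute the likelihood of the observed sequence for each case: P(data | jar A) = (4/8)(4/7)(3/6)(2/5) = 0.057143; P(data | jar B) = (7/10)(3/9)(2/8)(1/7) = 0.0083333; P(data | jar C) = (6/8)(2/7)(1/6)(0/5) = 0; P(data | jar D) = (1/7)(6/6)(5/5)(4/4) = 0.14286; P(data | jar E) = (1/7)(6/6)(5/5)(4/4) = 0.14286.
The prior-weighted likelihoods are 2/13 · 0.057143 = 0.0087912, 2/13 · 0.0083333 = 0.0012821, 3/13 · 0 = 0, 4/13 · 0.14286 = 0.043956, 2/13 · 0.14286 = 0.021978; with total 0.076007.
Therefore the posterior P(jar D | data) = (0.043956) / (0.076007) = 0.57831.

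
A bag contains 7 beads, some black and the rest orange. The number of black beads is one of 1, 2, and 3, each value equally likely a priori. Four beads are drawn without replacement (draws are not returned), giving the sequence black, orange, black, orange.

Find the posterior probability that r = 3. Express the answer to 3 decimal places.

0.643

The likelihood of the observed sequence under each hypothesis: P(data | r = 1) = (1/7)(6/6)(0/5) = 0; P(data | r = 2) = (2/7)(5/6)(1/5)(4/4) = 1/21; P(data | r = 3) = (3/7)(4/6)(2/5)(3/4) = 3/35.
Multiplying each by its prior: 1/3 · 0 = 0, 1/3 · 1/21 = 1/63, 1/3 · 3/35 = 1/35; summing to 2/45.
By Bayes' rule, P(r = 3 | data) = (1/35) / (2/45) = 9/14.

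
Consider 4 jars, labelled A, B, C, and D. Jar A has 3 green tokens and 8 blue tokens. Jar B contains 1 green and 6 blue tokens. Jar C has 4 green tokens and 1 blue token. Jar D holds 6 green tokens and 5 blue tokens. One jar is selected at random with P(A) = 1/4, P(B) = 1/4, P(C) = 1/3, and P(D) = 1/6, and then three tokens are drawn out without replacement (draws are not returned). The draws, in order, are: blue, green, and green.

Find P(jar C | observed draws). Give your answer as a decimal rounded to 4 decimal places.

0.6408

For each hypothesis, P(data | H) works out to: P(data | jar A) = (8/11)(3/10)(2/9) = 8/165; P(data | jar B) = (6/7)(1/6)(0/5) = 0; P(data | jar C) = (1/5)(4/4)(3/3) = 1/5; P(data | jar D) = (5/11)(6/10)(5/9) = 5/33.
Weighting by the prior gives 1/4 · 8/165 = 2/165, 1/4 · 0 = 0, 1/3 · 1/5 = 1/15, 1/6 · 5/33 = 5/198; with total 103/990.
By Bayes' rule, P(jar C | data) = (1/15) / (103/990) = 66/103.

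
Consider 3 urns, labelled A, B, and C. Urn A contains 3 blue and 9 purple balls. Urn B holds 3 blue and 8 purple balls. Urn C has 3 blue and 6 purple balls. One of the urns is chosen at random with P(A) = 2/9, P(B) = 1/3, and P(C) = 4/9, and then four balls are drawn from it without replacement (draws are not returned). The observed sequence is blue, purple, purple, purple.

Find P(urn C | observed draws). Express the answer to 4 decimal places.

0.4280

Under each hypothesis, the probability of the observed sequence is: P(data | urn A) = (3/12)(9/11)(8/10)(7/9) = 0.12727; P(data | urn B) = (3/11)(8/10)(7/9)(6/8) = 0.12727; P(data | urn C) = (3/9)(6/8)(5/7)(4/6) = 0.11905.
The prior-weighted likelihoods are 2/9 · 0.12727 = 0.028283, 1/3 · 0.12727 = 0.042424, 4/9 · 0.11905 = 0.05291; these sum to 0.12362.
Therefore the posterior P(urn C | data) = (0.05291) / (0.12362) = 0.42802.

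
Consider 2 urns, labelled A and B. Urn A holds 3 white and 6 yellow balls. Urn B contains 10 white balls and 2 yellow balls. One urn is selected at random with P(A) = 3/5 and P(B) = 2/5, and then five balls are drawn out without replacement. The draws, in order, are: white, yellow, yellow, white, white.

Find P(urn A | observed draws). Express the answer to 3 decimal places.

Compute the likelihood of the observed sequence for each case: P(data | urn A) = (3/9)(6/8)(5/7)(2/6)(1/5) = 0.011905; P(data | urn B) = (10/12)(2/11)(1/10)(9/9)(8/8) = 0.015152.
The prior-weighted likelihoods are 3/5 · 0.011905 = 0.0071429, 2/5 · 0.015152 = 0.0060606; summing to 0.013203.
So P(urn A | data) = (0.0071429) / (0.013203) = 0.54098.

0.541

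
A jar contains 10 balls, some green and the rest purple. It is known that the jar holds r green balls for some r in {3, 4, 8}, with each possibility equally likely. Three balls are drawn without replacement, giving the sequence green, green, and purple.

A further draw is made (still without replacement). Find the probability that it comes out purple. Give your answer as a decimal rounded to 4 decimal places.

The likelihood of the observed sequence under each hypothesis: P(data | r = 3) = (3/10)(2/9)(7/8) = 0.058333; P(data | r = 4) = (4/10)(3/9)(6/8) = 0.1; P(data | r = 8) = (8/10)(7/9)(2/8) = 0.15556.
The prior-weighted likelihoods are 1/3 · 0.058333 = 0.019444, 1/3 · 0.1 = 0.033333, 1/3 · 0.15556 = 0.051852; these sum to 0.10463.
Normalising, the posterior is P(r = 3 | data) = 0.18584, P(r = 4 | data) = 0.31858, P(r = 8 | data) = 0.49558.
So P(purple next | data) = Σ P(purple next | H) P(H | data) = (6/7)(0.18584) + (5/7)(0.31858) + (1/7)(0.49558) = 0.45765.

0.4576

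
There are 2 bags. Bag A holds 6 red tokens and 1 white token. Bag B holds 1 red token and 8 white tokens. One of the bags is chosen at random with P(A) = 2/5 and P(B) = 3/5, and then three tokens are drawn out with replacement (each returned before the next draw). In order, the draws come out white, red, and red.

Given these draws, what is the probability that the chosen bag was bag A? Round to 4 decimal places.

0.8644

For each hypothesis, P(data | H) works out to: P(data | bag A) = (1/7)(6/7)(6/7) = 0.10496; P(data | bag B) = (8/9)(1/9)(1/9) = 0.010974.
The prior-weighted likelihoods are 2/5 · 0.10496 = 0.041983, 3/5 · 0.010974 = 0.0065844; with total 0.048567.
Hence P(bag A | data) = (0.041983) / (0.048567) = 0.86443.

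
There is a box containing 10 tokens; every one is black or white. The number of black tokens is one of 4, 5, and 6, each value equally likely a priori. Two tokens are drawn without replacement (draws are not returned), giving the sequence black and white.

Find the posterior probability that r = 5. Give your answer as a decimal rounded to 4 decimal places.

For each hypothesis, P(data | H) works out to: P(data | r = 4) = (4/10)(6/9) = 4/15; P(data | r = 5) = (5/10)(5/9) = 5/18; P(data | r = 6) = (6/10)(4/9) = 4/15.
The prior-weighted likelihoods are 1/3 · 4/15 = 4/45, 1/3 · 5/18 = 5/54, 1/3 · 4/15 = 4/45; summing to 73/270.
Hence P(r = 5 | data) = (5/54) / (73/270) = 25/73.

0.3425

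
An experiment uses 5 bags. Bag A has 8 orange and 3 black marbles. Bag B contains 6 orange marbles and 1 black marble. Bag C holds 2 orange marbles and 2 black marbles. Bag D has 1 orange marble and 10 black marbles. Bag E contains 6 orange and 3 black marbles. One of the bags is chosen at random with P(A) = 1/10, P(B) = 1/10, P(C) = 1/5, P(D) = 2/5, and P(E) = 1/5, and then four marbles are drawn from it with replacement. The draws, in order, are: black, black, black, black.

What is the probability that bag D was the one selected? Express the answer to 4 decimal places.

0.9461

The likelihood of the observed sequence under each hypothesis: P(data | bag A) = (3/11)(3/11)(3/11)(3/11) = 0.0055324; P(data | bag B) = (1/7)(1/7)(1/7)(1/7) = 0.00041649; P(data | bag C) = (2/4)(2/4)(2/4)(2/4) = 0.0625; P(data | bag D) = (10/11)(10/11)(10/11)(10/11) = 0.68301; P(data | bag E) = (3/9)(3/9)(3/9)(3/9) = 0.012346.
The prior-weighted likelihoods are 1/10 · 0.0055324 = 0.00055324, 1/10 · 0.00041649 = 4.1649e-05, 1/5 · 0.0625 = 0.0125, 2/5 · 0.68301 = 0.27321, 1/5 · 0.012346 = 0.0024691; these sum to 0.28877.
Therefore the posterior P(bag D | data) = (0.27321) / (0.28877) = 0.9461.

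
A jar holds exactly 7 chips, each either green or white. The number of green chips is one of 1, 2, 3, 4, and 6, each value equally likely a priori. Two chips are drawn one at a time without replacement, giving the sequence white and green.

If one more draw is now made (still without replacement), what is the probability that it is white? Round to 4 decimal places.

0.5652

For each hypothesis, P(data | H) works out to: P(data | r = 1) = (6/7)(1/6) = 1/7; P(data | r = 2) = (5/7)(2/6) = 5/21; P(data | r = 3) = (4/7)(3/6) = 2/7; P(data | r = 4) = (3/7)(4/6) = 2/7; P(data | r = 6) = (1/7)(6/6) = 1/7.
The prior-weighted likelihoods are 1/5 · 1/7 = 1/35, 1/5 · 5/21 = 1/21, 1/5 · 2/7 = 2/35, 1/5 · 2/7 = 2/35, 1/5 · 1/7 = 1/35; summing to 23/105.
The posterior is then P(r = 1 | data) = 3/23, P(r = 2 | data) = 5/23, P(r = 3 | data) = 6/23, P(r = 4 | data) = 6/23, P(r = 6 | data) = 3/23.
Averaging over the posterior, P(white next | data) = (1)(3/23) + (4/5)(5/23) + (3/5)(6/23) + (2/5)(6/23) + (0)(3/23) = 13/23.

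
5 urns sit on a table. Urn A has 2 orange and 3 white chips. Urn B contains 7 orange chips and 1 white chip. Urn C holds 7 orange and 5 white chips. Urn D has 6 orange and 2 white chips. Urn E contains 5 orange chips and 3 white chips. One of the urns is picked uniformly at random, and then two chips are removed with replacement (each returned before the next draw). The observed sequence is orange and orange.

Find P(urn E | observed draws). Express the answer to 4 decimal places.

The likelihood of the observed sequence under each hypothesis: P(data | urn A) = (2/5)(2/5) = 0.16; P(data | urn B) = (7/8)(7/8) = 0.76562; P(data | urn C) = (7/12)(7/12) = 0.34028; P(data | urn D) = (6/8)(6/8) = 0.5625; P(data | urn E) = (5/8)(5/8) = 0.39062.
The prior-weighted likelihoods are 1/5 · 0.16 = 0.032, 1/5 · 0.76562 = 0.15313, 1/5 · 0.34028 = 0.068056, 1/5 · 0.5625 = 0.1125, 1/5 · 0.39062 = 0.078125; these sum to 0.44381.
By Bayes' rule, P(urn E | data) = (0.078125) / (0.44381) = 0.17603.

0.1760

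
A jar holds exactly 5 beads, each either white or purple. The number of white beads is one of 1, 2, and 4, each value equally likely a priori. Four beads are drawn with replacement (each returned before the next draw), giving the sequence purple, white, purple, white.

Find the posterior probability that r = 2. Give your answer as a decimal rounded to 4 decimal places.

Compute the likelihood of the observed sequence for each case: P(data | r = 1) = (4/5)(1/5)(4/5)(1/5) = 0.0256; P(data | r = 2) = (3/5)(2/5)(3/5)(2/5) = 0.0576; P(data | r = 4) = (1/5)(4/5)(1/5)(4/5) = 0.0256.
Weighting by the prior gives 1/3 · 0.0256 = 0.0085333, 1/3 · 0.0576 = 0.0192, 1/3 · 0.0256 = 0.0085333; these sum to 0.036267.
Therefore the posterior P(r = 2 | data) = (0.0192) / (0.036267) = 0.52941.

0.5294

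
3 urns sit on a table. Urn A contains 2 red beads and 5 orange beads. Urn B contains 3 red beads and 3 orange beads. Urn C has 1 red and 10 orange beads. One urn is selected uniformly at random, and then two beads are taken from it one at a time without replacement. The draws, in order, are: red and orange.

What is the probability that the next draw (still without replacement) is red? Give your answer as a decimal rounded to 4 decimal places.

For each hypothesis, P(data | H) works out to: P(data | urn A) = (2/7)(5/6) = 0.2381; P(data | urn B) = (3/6)(3/5) = 0.3; P(data | urn C) = (1/11)(10/10) = 0.090909.
Weighting by the prior gives 1/3 · 0.2381 = 0.079365, 1/3 · 0.3 = 0.1, 1/3 · 0.090909 = 0.030303; with total 0.20967.
The posterior is then P(urn A | data) = 0.37853, P(urn B | data) = 0.47694, P(urn C | data) = 0.14453.
The predictive probability is P(red next | data) = (1/5)(0.37853) + (1/2)(0.47694) + (0)(0.14453) = 0.31418.

0.3142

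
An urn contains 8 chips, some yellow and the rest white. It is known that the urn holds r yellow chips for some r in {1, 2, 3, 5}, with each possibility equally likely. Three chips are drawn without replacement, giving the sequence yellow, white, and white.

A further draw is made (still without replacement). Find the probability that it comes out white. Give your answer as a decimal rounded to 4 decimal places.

The likelihood of the observed sequence under each hypothesis: P(data | r = 1) = (1/8)(7/7)(6/6) = 1/8; P(data | r = 2) = (2/8)(6/7)(5/6) = 5/28; P(data | r = 3) = (3/8)(5/7)(4/6) = 5/28; P(data | r = 5) = (5/8)(3/7)(2/6) = 5/56.
Multiplying each by its prior: 1/4 · 1/8 = 1/32, 1/4 · 5/28 = 5/112, 1/4 · 5/28 = 5/112, 1/4 · 5/56 = 5/224; summing to 1/7.
Normalising, the posterior is P(r = 1 | data) = 7/32, P(r = 2 | data) = 5/16, P(r = 3 | data) = 5/16, P(r = 5 | data) = 5/32.
Averaging over the posterior, P(white next | data) = (1)(7/32) + (4/5)(5/16) + (3/5)(5/16) + (1/5)(5/32) = 11/16.

0.6875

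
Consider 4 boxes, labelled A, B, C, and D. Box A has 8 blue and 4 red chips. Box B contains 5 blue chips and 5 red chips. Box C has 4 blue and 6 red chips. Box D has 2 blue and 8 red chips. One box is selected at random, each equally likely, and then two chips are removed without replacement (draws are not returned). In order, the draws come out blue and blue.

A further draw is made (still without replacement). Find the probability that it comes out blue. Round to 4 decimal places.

Compute the likelihood of the observed sequence for each case: P(data | box A) = (8/12)(7/11) = 0.42424; P(data | box B) = (5/10)(4/9) = 0.22222; P(data | box C) = (4/10)(3/9) = 0.13333; P(data | box D) = (2/10)(1/9) = 0.022222.
The prior-weighted likelihoods are 1/4 · 0.42424 = 0.10606, 1/4 · 0.22222 = 0.055556, 1/4 · 0.13333 = 0.033333, 1/4 · 0.022222 = 0.0055556; these sum to 0.20051.
Dividing through by the total gives posterior P(box A | data) = 0.52897, P(box B | data) = 0.27708, P(box C | data) = 0.16625, P(box D | data) = 0.027708.
Averaging over the posterior, P(blue next | data) = (3/5)(0.52897) + (3/8)(0.27708) + (1/4)(0.16625) + (0)(0.027708) = 0.46285.

0.4628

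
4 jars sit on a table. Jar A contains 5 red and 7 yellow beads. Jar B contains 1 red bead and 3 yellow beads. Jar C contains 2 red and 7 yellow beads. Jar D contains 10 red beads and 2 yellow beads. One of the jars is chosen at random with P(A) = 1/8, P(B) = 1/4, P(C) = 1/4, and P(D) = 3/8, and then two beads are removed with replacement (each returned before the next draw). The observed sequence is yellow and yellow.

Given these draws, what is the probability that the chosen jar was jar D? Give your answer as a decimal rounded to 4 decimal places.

0.0302

The likelihood of the observed sequence under each hypothesis: P(data | jar A) = (7/12)(7/12) = 0.34028; P(data | jar B) = (3/4)(3/4) = 0.5625; P(data | jar C) = (7/9)(7/9) = 0.60494; P(data | jar D) = (2/12)(2/12) = 0.027778.
Multiplying each by its prior: 1/8 · 0.34028 = 0.042535, 1/4 · 0.5625 = 0.14062, 1/4 · 0.60494 = 0.15123, 3/8 · 0.027778 = 0.010417; summing to 0.34481.
Hence P(jar D | data) = (0.010417) / (0.34481) = 0.03021.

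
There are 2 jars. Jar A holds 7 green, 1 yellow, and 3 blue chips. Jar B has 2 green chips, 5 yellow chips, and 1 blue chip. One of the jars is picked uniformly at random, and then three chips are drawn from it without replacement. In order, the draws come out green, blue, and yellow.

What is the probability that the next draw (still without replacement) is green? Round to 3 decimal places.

0.429

Under each hypothesis, the probability of the observed sequence is: P(data | jar A) = (7/11)(3/10)(1/9) = 0.021212; P(data | jar B) = (2/8)(1/7)(5/6) = 0.029762.
Weighting by the prior gives 1/2 · 0.021212 = 0.010606, 1/2 · 0.029762 = 0.014881; these sum to 0.025487.
Dividing through by the total gives posterior P(jar A | data) = 0.41614, P(jar B | data) = 0.58386.
So P(green next | data) = Σ P(green next | H) P(H | data) = (3/4)(0.41614) + (1/5)(0.58386) = 0.42887.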